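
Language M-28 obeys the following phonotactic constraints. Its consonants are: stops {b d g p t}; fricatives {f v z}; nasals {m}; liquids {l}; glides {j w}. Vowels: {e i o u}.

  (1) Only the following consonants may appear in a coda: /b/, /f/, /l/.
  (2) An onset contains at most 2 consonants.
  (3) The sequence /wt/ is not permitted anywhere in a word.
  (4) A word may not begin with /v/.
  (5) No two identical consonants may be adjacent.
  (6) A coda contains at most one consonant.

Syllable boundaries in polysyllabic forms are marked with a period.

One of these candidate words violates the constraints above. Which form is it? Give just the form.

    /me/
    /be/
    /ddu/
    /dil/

/ddu/

/me/ — σ1 onset /m/, coda /∅/ ok → well-formed
/be/ — σ1 onset /b/, coda /∅/ ok → well-formed
/ddu/ — violates constraint 5: adjacent identical consonants /dd/ → ill-formed
/dil/ — σ1 onset /d/, coda /l/ ok → well-formed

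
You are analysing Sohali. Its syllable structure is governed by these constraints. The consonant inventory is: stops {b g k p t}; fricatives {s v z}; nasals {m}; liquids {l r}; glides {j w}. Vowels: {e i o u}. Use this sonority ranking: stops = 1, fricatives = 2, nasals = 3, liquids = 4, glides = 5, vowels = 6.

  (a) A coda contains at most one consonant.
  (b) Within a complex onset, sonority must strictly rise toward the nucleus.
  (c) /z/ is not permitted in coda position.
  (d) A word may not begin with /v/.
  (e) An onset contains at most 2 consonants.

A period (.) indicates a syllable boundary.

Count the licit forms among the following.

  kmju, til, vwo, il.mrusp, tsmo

1

kmju — violates constraint (e): syllable 1 onset /kmj/ has 3 consonants (> 2) → illicit
til — σ1 onset /t/, coda /l/ ok → licit
vwo — violates constraint (d): word begins with /v/ → illicit
il.mrusp — violates constraint (a): syllable 2 coda /sp/ has 2 consonants (> 1) → illicit
tsmo — violates constraint (e): syllable 1 onset /tsm/ has 3 consonants (> 2) → illicit
Licit: til → 1.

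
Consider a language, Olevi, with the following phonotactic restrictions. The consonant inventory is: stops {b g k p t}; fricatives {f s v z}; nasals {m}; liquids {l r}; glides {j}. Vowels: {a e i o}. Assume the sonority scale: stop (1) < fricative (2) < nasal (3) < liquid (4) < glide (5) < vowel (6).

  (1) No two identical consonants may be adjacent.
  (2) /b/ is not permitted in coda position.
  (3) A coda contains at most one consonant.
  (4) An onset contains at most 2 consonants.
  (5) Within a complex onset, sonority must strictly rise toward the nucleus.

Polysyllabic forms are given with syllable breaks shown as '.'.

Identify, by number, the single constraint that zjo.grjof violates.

4

zjo.grjof: syllable 2 onset /grj/ has 3 consonants (> 2).
This is a violation of constraint 4: "An onset contains at most 2 consonants."
The remaining constraints (1, 2, 3, 5) are satisfied.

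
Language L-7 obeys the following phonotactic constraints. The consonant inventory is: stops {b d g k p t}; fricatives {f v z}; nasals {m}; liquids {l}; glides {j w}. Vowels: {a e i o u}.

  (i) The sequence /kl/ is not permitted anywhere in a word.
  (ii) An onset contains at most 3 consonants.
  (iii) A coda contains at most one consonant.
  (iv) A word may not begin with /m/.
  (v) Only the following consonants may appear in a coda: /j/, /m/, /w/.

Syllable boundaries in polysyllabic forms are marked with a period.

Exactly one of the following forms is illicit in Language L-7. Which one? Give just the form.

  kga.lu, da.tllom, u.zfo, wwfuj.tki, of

of

kga.lu — σ1 onset /kg/ (2C), coda /∅/ ok; σ2 onset /l/, coda /∅/ ok → licit
da.tllom — σ1 onset /d/, coda /∅/ ok; σ2 onset /tll/ (3C), coda /m/ ok → licit
u.zfo — σ1 onset /∅/, coda /∅/ ok; σ2 onset /zf/ (2C), coda /∅/ ok → licit
wwfuj.tki — σ1 onset /wwf/ (3C), coda /j/ ok; σ2 onset /tk/ (2C), coda /∅/ ok → licit
of — violates constraint (v): syllable 1 coda contains /f/, which is not a licensed coda consonant → illicit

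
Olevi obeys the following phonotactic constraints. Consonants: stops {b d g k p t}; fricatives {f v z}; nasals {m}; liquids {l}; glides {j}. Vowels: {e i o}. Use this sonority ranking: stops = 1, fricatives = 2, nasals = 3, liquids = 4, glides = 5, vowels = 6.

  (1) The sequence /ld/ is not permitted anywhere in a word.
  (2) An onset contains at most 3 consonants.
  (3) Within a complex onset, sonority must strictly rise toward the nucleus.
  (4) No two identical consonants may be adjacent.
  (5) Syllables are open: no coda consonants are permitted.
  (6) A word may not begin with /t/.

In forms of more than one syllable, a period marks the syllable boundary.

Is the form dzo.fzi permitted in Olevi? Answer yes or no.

no

dzo.fzi — violates constraint 3: syllable 2 onset /fz/: /f/ (fricative, 2) → /z/ (fricative, 2) does not rise → not permitted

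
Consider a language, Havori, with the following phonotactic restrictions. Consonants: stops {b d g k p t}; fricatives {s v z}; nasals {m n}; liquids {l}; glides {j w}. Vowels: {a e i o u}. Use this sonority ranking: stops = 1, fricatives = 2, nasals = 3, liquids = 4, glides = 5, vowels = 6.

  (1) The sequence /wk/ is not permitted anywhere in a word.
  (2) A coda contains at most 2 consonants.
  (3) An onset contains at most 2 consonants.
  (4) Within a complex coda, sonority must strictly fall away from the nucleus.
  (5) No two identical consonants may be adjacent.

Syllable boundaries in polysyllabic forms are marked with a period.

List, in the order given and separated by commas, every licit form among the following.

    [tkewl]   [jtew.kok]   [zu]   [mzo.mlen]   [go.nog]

[tkewl], [zu], [mzo.mlen], [go.nog]

[tkewl] — σ1 onset /tk/ (2C), coda /wl/ (5→4 falls) ok → licit
[jtew.kok] — violates constraint 1: contains banned sequence /wk/ → illicit
[zu] — σ1 onset /z/, coda /∅/ ok → licit
[mzo.mlen] — σ1 onset /mz/ (2C), coda /∅/ ok; σ2 onset /ml/ (2C), coda /n/ ok → licit
[go.nog] — σ1 onset /g/, coda /∅/ ok; σ2 onset /n/, coda /g/ ok → licit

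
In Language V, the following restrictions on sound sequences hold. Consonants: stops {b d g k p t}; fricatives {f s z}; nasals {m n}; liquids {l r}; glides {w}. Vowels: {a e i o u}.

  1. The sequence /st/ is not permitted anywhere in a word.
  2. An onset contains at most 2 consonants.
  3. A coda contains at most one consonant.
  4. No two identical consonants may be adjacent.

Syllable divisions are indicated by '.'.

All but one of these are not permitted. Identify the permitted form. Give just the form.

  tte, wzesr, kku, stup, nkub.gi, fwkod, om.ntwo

nkub.gi

tte — violates constraint 4: adjacent identical consonants /tt/ → not permitted
wzesr — violates constraint 3: syllable 1 coda /sr/ has 2 consonants (> 1) → not permitted
kku — violates constraint 4: adjacent identical consonants /kk/ → not permitted
stup — violates constraint 1: contains banned sequence /st/ → not permitted
nkub.gi — σ1 onset /nk/ (2C), coda /b/ ok; σ2 onset /g/, coda /∅/ ok → permitted
fwkod — violates constraint 2: syllable 1 onset /fwk/ has 3 consonants (> 2) → not permitted
om.ntwo — violates constraint 2: syllable 2 onset /ntw/ has 3 consonants (> 2) → not permitted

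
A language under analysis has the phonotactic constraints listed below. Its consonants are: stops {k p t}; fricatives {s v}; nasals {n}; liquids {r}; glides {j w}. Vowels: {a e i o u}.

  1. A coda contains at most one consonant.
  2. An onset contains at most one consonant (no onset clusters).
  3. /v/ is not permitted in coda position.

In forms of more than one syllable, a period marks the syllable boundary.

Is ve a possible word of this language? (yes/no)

ve — σ1 onset /v/, coda /∅/ ok → well-formed

yes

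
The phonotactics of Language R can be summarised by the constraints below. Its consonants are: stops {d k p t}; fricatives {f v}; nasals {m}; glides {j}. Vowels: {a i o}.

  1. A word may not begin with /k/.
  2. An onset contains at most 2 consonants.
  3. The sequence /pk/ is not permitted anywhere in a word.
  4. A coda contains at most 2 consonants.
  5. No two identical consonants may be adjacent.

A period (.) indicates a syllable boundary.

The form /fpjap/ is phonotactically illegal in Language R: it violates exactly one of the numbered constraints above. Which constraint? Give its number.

/fpjap/: syllable 1 onset /fpj/ has 3 consonants (> 2).
This is a violation of constraint 2: "An onset contains at most 2 consonants."
The remaining constraints (1, 3, 4, 5) are satisfied.

2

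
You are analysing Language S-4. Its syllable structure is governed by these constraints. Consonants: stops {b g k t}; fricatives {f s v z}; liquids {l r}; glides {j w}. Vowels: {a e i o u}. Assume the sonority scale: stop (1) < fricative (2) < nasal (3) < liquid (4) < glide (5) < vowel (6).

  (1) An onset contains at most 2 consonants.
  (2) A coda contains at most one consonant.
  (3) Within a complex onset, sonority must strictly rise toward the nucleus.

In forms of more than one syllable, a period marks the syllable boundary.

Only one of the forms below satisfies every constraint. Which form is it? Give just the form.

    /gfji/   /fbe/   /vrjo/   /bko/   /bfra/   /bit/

/gfji/ — violates constraint 1: syllable 1 onset /gfj/ has 3 consonants (> 2) → ill-formed
/fbe/ — violates constraint 3: syllable 1 onset /fb/: /f/ (fricative, 2) → /b/ (stop, 1) does not rise → ill-formed
/vrjo/ — violates constraint 1: syllable 1 onset /vrj/ has 3 consonants (> 2) → ill-formed
/bko/ — violates constraint 3: syllable 1 onset /bk/: /b/ (stop, 1) → /k/ (stop, 1) does not rise → ill-formed
/bfra/ — violates constraint 1: syllable 1 onset /bfr/ has 3 consonants (> 2) → ill-formed
/bit/ — σ1 onset /b/, coda /t/ ok → well-formed

/bit/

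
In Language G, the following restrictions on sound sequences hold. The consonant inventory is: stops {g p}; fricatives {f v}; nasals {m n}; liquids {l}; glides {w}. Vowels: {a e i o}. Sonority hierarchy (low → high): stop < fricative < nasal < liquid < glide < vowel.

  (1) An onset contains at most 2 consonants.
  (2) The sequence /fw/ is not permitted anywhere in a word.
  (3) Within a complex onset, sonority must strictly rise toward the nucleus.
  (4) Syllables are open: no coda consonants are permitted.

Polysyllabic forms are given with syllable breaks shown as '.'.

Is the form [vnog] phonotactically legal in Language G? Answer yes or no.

[vnog] — violates constraint 4: syllable 1 coda /g/ has 1 consonant (> 0) → phonotactically illegal

no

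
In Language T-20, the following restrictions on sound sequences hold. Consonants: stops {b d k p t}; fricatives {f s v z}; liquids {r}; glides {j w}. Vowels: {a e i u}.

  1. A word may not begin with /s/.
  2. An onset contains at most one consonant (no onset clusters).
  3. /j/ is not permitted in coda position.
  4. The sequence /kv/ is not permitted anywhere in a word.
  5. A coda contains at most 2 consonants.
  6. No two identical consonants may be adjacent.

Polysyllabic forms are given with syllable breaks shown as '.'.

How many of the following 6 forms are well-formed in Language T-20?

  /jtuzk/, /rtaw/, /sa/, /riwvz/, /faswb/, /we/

/jtuzk/ — violates constraint 2: syllable 1 onset /jt/ has 2 consonants (> 1) → ill-formed
/rtaw/ — violates constraint 2: syllable 1 onset /rt/ has 2 consonants (> 1) → ill-formed
/sa/ — violates constraint 1: word begins with /s/ → ill-formed
/riwvz/ — violates constraint 5: syllable 1 coda /wvz/ has 3 consonants (> 2) → ill-formed
/faswb/ — violates constraint 5: syllable 1 coda /swb/ has 3 consonants (> 2) → ill-formed
/we/ — σ1 onset /w/, coda /∅/ ok → well-formed
Well-formed: /we/ → 1.

1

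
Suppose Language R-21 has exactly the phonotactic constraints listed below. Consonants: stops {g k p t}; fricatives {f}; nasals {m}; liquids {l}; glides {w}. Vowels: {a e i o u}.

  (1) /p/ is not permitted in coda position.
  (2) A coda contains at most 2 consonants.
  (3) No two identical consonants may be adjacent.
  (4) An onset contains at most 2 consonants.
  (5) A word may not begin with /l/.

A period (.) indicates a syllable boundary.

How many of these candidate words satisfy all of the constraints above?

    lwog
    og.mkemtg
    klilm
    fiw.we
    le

lwog — violates constraint 5: word begins with /l/ → phonotactically illegal
og.mkemtg — violates constraint 2: syllable 2 coda /mtg/ has 3 consonants (> 2) → phonotactically illegal
klilm — σ1 onset /kl/ (2C), coda /lm/ (2C) ok → phonotactically legal
fiw.we — violates constraint 3: adjacent identical consonants /ww/ → phonotactically illegal
le — violates constraint 5: word begins with /l/ → phonotactically illegal
Phonotactically legal: klilm → 1.

1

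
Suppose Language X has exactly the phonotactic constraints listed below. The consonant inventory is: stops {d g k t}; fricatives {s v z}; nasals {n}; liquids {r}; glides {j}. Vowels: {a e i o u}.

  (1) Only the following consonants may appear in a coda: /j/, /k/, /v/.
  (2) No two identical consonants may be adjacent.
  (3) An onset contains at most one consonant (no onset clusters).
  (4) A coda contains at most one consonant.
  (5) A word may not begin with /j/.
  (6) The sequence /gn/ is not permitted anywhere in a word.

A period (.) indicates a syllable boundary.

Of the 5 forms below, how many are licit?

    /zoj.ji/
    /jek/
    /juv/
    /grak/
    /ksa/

0

/zoj.ji/ — violates constraint 2: adjacent identical consonants /jj/ → illicit
/jek/ — violates constraint 5: word begins with /j/ → illicit
/juv/ — violates constraint 5: word begins with /j/ → illicit
/grak/ — violates constraint 3: syllable 1 onset /gr/ has 2 consonants (> 1) → illicit
/ksa/ — violates constraint 3: syllable 1 onset /ks/ has 2 consonants (> 1) → illicit
No form is licit → 0.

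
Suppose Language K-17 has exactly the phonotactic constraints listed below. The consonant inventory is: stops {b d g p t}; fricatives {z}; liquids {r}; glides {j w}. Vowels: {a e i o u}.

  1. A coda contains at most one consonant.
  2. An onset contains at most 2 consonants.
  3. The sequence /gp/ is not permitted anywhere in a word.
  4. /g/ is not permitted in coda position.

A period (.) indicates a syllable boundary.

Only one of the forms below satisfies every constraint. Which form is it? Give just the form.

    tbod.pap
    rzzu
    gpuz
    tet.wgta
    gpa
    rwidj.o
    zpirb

tbod.pap — σ1 onset /tb/ (2C), coda /d/ ok; σ2 onset /p/, coda /p/ ok → licit
rzzu — violates constraint 2: syllable 1 onset /rzz/ has 3 consonants (> 2) → illicit
gpuz — violates constraint 3: contains banned sequence /gp/ → illicit
tet.wgta — violates constraint 2: syllable 2 onset /wgt/ has 3 consonants (> 2) → illicit
gpa — violates constraint 3: contains banned sequence /gp/ → illicit
rwidj.o — violates constraint 1: syllable 1 coda /dj/ has 2 consonants (> 1) → illicit
zpirb — violates constraint 1: syllable 1 coda /rb/ has 2 consonants (> 1) → illicit

tbod.pap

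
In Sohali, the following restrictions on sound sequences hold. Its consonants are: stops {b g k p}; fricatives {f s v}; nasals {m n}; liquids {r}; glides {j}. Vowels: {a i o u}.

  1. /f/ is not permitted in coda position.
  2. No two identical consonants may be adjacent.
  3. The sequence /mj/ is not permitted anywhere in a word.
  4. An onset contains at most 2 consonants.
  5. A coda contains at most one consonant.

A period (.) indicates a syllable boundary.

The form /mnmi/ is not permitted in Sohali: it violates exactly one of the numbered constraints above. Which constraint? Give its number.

/mnmi/: syllable 1 onset /mnm/ has 3 consonants (> 2).
This is a violation of constraint 4: "An onset contains at most 2 consonants."
The remaining constraints (1, 2, 3, 5) are satisfied.

4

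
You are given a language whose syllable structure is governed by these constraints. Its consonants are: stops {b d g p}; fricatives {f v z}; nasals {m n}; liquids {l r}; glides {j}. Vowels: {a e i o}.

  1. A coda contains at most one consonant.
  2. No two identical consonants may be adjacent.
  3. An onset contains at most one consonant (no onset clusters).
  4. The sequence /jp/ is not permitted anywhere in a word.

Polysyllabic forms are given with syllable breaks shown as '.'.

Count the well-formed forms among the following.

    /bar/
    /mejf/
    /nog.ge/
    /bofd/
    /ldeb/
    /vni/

/bar/ — σ1 onset /b/, coda /r/ ok → well-formed
/mejf/ — violates constraint 1: syllable 1 coda /jf/ has 2 consonants (> 1) → ill-formed
/nog.ge/ — violates constraint 2: adjacent identical consonants /gg/ → ill-formed
/bofd/ — violates constraint 1: syllable 1 coda /fd/ has 2 consonants (> 1) → ill-formed
/ldeb/ — violates constraint 3: syllable 1 onset /ld/ has 2 consonants (> 1) → ill-formed
/vni/ — violates constraint 3: syllable 1 onset /vn/ has 2 consonants (> 1) → ill-formed
Well-formed: /bar/ → 1.

1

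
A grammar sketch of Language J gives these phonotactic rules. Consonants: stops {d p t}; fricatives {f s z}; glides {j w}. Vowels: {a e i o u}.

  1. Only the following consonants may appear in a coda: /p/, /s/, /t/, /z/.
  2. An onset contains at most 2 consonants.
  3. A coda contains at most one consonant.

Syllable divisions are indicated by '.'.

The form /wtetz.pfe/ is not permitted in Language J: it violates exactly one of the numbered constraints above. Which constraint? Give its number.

/wtetz.pfe/: syllable 1 coda /tz/ has 2 consonants (> 1).
This is a violation of constraint 3: "A coda contains at most one consonant."
The remaining constraints (1, 2) are satisfied.

3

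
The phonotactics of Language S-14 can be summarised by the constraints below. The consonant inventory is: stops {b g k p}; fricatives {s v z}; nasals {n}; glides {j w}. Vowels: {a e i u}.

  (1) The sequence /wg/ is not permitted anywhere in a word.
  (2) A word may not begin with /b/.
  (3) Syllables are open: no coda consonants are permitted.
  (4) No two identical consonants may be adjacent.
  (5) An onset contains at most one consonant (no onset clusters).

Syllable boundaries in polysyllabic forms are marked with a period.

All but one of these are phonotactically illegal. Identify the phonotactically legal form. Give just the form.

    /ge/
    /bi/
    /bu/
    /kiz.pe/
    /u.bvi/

/ge/ — σ1 onset /g/, coda /∅/ ok → phonotactically legal
/bi/ — violates constraint 2: word begins with /b/ → phonotactically illegal
/bu/ — violates constraint 2: word begins with /b/ → phonotactically illegal
/kiz.pe/ — violates constraint 3: syllable 1 coda /z/ has 1 consonant (> 0) → phonotactically illegal
/u.bvi/ — violates constraint 5: syllable 2 onset /bv/ has 2 consonants (> 1) → phonotactically illegal

/ge/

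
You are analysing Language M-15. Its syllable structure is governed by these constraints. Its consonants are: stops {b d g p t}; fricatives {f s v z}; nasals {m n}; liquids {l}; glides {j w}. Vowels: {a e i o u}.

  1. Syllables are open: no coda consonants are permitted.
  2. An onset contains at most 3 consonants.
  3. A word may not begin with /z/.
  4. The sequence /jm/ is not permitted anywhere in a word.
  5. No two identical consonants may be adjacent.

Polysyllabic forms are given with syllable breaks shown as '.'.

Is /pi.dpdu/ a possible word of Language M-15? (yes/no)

yes

/pi.dpdu/ — σ1 onset /p/, coda /∅/ ok; σ2 onset /dpd/ (3C), coda /∅/ ok → phonotactically legal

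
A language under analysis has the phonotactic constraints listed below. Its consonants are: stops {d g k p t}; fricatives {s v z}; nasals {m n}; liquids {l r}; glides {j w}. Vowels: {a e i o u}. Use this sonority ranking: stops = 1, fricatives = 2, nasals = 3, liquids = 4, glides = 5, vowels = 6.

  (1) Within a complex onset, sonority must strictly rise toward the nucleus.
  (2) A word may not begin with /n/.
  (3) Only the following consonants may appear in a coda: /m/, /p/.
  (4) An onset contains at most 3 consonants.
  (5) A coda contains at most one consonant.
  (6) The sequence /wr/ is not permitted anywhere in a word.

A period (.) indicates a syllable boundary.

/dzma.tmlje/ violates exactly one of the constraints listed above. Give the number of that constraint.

4

/dzma.tmlje/: syllable 2 onset /tmlj/ has 4 consonants (> 3).
This is a violation of constraint 4: "An onset contains at most 3 consonants."
The remaining constraints (1, 2, 3, 5, 6) are satisfied.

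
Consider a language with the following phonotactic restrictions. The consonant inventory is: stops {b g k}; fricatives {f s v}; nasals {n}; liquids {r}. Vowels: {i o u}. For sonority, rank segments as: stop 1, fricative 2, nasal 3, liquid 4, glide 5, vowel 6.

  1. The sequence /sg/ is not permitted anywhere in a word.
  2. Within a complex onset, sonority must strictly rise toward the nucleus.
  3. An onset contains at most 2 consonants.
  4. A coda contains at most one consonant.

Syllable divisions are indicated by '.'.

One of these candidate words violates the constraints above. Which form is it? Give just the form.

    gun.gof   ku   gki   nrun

gki

gun.gof — σ1 onset /g/, coda /n/ ok; σ2 onset /g/, coda /f/ ok → licit
ku — σ1 onset /k/, coda /∅/ ok → licit
gki — violates constraint 2: syllable 1 onset /gk/: /g/ (stop, 1) → /k/ (stop, 1) does not rise → illicit
nrun — σ1 onset /nr/ (3→4 rises), coda /n/ ok → licit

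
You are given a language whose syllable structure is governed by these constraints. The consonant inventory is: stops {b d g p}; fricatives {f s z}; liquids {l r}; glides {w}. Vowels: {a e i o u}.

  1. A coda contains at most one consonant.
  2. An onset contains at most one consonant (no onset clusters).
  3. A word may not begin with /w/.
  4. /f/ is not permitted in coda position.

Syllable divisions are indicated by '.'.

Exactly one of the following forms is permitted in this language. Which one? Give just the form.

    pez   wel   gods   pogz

pez

pez — σ1 onset /p/, coda /z/ ok → permitted
wel — violates constraint 3: word begins with /w/ → not permitted
gods — violates constraint 1: syllable 1 coda /ds/ has 2 consonants (> 1) → not permitted
pogz — violates constraint 1: syllable 1 coda /gz/ has 2 consonants (> 1) → not permitted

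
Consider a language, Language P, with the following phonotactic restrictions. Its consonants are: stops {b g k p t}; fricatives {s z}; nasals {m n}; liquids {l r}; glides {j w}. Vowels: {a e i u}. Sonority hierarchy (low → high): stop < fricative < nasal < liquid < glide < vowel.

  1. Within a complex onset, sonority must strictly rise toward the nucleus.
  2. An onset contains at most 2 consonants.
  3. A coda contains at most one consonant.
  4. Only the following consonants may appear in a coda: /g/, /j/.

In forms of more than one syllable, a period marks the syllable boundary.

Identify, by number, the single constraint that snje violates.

2

snje: syllable 1 onset /snj/ has 3 consonants (> 2).
This is a violation of constraint 2: "An onset contains at most 2 consonants."
The remaining constraints (1, 3, 4) are satisfied.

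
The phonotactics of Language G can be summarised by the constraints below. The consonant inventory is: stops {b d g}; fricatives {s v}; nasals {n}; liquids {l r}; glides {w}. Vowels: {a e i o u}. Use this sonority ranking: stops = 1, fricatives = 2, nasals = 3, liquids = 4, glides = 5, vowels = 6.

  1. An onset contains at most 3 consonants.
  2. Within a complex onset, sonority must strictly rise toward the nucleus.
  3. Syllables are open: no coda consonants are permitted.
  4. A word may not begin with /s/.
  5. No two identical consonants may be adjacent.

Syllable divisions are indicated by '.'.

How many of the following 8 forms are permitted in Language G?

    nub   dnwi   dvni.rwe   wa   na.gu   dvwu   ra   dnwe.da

nub — violates constraint 3: syllable 1 coda /b/ has 1 consonant (> 0) → not permitted
dnwi — σ1 onset /dnw/ (1→3→5 rises), coda /∅/ ok → permitted
dvni.rwe — σ1 onset /dvn/ (1→2→3 rises), coda /∅/ ok; σ2 onset /rw/ (4→5 rises), coda /∅/ ok → permitted
wa — σ1 onset /w/, coda /∅/ ok → permitted
na.gu — σ1 onset /n/, coda /∅/ ok; σ2 onset /g/, coda /∅/ ok → permitted
dvwu — σ1 onset /dvw/ (1→2→5 rises), coda /∅/ ok → permitted
ra — σ1 onset /r/, coda /∅/ ok → permitted
dnwe.da — σ1 onset /dnw/ (1→3→5 rises), coda /∅/ ok; σ2 onset /d/, coda /∅/ ok → permitted
Permitted: dnwi, dvni.rwe, wa, na.gu, dvwu, ra, dnwe.da → 7.

7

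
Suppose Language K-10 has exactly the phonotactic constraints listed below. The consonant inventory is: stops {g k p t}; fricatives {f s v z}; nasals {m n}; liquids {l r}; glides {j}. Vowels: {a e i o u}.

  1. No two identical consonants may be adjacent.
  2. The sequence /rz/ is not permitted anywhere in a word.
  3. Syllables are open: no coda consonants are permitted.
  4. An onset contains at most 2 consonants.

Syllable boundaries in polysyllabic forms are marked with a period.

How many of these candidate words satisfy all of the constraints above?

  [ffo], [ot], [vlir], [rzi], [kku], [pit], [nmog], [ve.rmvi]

0

[ffo] — violates constraint 1: adjacent identical consonants /ff/ → illicit
[ot] — violates constraint 3: syllable 1 coda /t/ has 1 consonant (> 0) → illicit
[vlir] — violates constraint 3: syllable 1 coda /r/ has 1 consonant (> 0) → illicit
[rzi] — violates constraint 2: contains banned sequence /rz/ → illicit
[kku] — violates constraint 1: adjacent identical consonants /kk/ → illicit
[pit] — violates constraint 3: syllable 1 coda /t/ has 1 consonant (> 0) → illicit
[nmog] — violates constraint 3: syllable 1 coda /g/ has 1 consonant (> 0) → illicit
[ve.rmvi] — violates constraint 4: syllable 2 onset /rmv/ has 3 consonants (> 2) → illicit
No form is licit → 0.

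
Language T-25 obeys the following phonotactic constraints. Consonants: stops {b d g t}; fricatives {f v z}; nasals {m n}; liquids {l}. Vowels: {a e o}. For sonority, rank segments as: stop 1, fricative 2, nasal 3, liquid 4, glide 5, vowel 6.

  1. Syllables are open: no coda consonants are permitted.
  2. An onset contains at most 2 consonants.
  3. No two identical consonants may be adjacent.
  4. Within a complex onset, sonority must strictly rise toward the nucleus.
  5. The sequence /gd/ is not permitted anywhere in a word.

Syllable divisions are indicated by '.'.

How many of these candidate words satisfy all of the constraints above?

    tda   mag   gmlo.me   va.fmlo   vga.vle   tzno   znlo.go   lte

tda — violates constraint 4: syllable 1 onset /td/: /t/ (stop, 1) → /d/ (stop, 1) does not rise → ill-formed
mag — violates constraint 1: syllable 1 coda /g/ has 1 consonant (> 0) → ill-formed
gmlo.me — violates constraint 2: syllable 1 onset /gml/ has 3 consonants (> 2) → ill-formed
va.fmlo — violates constraint 2: syllable 2 onset /fml/ has 3 consonants (> 2) → ill-formed
vga.vle — violates constraint 4: syllable 1 onset /vg/: /v/ (fricative, 2) → /g/ (stop, 1) does not rise → ill-formed
tzno — violates constraint 2: syllable 1 onset /tzn/ has 3 consonants (> 2) → ill-formed
znlo.go — violates constraint 2: syllable 1 onset /znl/ has 3 consonants (> 2) → ill-formed
lte — violates constraint 4: syllable 1 onset /lt/: /l/ (liquid, 4) → /t/ (stop, 1) does not rise → ill-formed
No form is well-formed → 0.

0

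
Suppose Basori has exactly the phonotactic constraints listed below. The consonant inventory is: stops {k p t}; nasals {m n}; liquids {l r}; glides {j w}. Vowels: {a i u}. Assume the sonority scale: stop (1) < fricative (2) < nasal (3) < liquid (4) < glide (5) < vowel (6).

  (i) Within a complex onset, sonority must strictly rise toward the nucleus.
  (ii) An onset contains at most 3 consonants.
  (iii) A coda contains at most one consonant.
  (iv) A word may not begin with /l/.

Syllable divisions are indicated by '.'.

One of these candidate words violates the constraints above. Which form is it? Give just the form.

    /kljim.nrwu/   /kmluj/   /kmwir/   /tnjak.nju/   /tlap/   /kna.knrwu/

/kljim.nrwu/ — σ1 onset /klj/ (1→4→5 rises), coda /m/ ok; σ2 onset /nrw/ (3→4→5 rises), coda /∅/ ok → phonotactically legal
/kmluj/ — σ1 onset /kml/ (1→3→4 rises), coda /j/ ok → phonotactically legal
/kmwir/ — σ1 onset /kmw/ (1→3→5 rises), coda /r/ ok → phonotactically legal
/tnjak.nju/ — σ1 onset /tnj/ (1→3→5 rises), coda /k/ ok; σ2 onset /nj/ (3→5 rises), coda /∅/ ok → phonotactically legal
/tlap/ — σ1 onset /tl/ (1→4 rises), coda /p/ ok → phonotactically legal
/kna.knrwu/ — violates constraint (ii): syllable 2 onset /knrw/ has 4 consonants (> 3) → phonotactically illegal

/kna.knrwu/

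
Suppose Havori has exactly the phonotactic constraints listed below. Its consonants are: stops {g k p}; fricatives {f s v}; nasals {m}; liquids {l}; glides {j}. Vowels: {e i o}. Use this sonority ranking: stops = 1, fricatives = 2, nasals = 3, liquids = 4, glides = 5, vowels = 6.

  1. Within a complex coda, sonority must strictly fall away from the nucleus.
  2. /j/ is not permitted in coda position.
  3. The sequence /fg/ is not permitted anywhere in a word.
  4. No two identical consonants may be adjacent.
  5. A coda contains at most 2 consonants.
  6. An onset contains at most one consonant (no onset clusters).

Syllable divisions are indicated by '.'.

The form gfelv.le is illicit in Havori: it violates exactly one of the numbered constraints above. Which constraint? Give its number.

6

gfelv.le: syllable 1 onset /gf/ has 2 consonants (> 1).
This is a violation of constraint 6: "An onset contains at most one consonant (no onset clusters)."
The remaining constraints (1, 2, 3, 4, 5) are satisfied.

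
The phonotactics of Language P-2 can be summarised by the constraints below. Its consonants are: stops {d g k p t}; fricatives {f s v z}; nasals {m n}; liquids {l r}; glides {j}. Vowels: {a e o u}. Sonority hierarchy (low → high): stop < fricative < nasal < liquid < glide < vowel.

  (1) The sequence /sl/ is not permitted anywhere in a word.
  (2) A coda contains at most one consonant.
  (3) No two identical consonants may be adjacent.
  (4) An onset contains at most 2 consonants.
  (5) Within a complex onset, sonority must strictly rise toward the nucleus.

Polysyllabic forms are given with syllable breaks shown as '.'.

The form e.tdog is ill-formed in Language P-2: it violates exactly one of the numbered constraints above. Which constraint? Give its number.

5

e.tdog: syllable 2 onset /td/: /t/ (stop, 1) → /d/ (stop, 1) does not rise.
This is a violation of constraint 5: "Within a complex onset, sonority must strictly rise toward the nucleus."
The remaining constraints (1, 2, 3, 4) are satisfied.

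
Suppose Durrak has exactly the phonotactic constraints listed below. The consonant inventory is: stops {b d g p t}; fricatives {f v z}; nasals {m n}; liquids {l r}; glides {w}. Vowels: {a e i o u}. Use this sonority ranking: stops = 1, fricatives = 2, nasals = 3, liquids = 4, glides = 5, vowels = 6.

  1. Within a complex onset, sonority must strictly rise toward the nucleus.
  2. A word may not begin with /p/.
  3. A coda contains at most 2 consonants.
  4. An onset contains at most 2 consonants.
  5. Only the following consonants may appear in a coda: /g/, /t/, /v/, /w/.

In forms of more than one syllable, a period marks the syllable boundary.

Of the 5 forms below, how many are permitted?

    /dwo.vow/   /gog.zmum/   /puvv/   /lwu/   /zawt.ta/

3

/dwo.vow/ — σ1 onset /dw/ (1→5 rises), coda /∅/ ok; σ2 onset /v/, coda /w/ ok → permitted
/gog.zmum/ — violates constraint 5: syllable 2 coda contains /m/, which is not a licensed coda consonant → not permitted
/puvv/ — violates constraint 2: word begins with /p/ → not permitted
/lwu/ — σ1 onset /lw/ (4→5 rises), coda /∅/ ok → permitted
/zawt.ta/ — σ1 onset /z/, coda /wt/ (2C) ok; σ2 onset /t/, coda /∅/ ok → permitted
Permitted: /dwo.vow/, /lwu/, /zawt.ta/ → 3.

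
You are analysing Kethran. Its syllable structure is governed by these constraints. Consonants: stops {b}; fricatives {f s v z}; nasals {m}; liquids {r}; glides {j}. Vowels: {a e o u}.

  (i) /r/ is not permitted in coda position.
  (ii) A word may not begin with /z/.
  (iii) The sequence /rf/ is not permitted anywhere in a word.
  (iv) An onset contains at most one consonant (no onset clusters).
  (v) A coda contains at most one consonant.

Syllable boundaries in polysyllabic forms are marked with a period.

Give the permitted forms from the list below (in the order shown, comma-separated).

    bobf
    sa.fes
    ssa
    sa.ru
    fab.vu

bobf — violates constraint (v): syllable 1 coda /bf/ has 2 consonants (> 1) → not permitted
sa.fes — σ1 onset /s/, coda /∅/ ok; σ2 onset /f/, coda /s/ ok → permitted
ssa — violates constraint (iv): syllable 1 onset /ss/ has 2 consonants (> 1) → not permitted
sa.ru — σ1 onset /s/, coda /∅/ ok; σ2 onset /r/, coda /∅/ ok → permitted
fab.vu — σ1 onset /f/, coda /b/ ok; σ2 onset /v/, coda /∅/ ok → permitted

sa.fes, sa.ru, fab.vu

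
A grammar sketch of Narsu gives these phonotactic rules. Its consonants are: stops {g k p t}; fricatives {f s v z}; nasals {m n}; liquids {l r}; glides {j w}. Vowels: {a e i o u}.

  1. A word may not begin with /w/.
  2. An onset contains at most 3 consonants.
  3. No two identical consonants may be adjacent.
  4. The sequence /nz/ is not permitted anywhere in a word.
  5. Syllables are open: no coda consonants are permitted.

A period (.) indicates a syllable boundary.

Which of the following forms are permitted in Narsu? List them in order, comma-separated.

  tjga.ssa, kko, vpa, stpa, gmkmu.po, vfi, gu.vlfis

vpa, stpa, vfi

tjga.ssa — violates constraint 3: adjacent identical consonants /ss/ → not permitted
kko — violates constraint 3: adjacent identical consonants /kk/ → not permitted
vpa — σ1 onset /vp/ (2C), coda /∅/ ok → permitted
stpa — σ1 onset /stp/ (3C), coda /∅/ ok → permitted
gmkmu.po — violates constraint 2: syllable 1 onset /gmkm/ has 4 consonants (> 3) → not permitted
vfi — σ1 onset /vf/ (2C), coda /∅/ ok → permitted
gu.vlfis — violates constraint 5: syllable 2 coda /s/ has 1 consonant (> 0) → not permitted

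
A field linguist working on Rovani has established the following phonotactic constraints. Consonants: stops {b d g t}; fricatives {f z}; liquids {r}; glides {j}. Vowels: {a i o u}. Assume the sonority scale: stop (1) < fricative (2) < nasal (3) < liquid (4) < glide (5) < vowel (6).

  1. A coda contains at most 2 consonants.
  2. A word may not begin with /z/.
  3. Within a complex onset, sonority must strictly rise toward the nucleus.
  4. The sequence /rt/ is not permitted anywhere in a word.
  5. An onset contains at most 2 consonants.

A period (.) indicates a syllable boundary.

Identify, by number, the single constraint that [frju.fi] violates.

[frju.fi]: syllable 1 onset /frj/ has 3 consonants (> 2).
This is a violation of constraint 5: "An onset contains at most 2 consonants."
The remaining constraints (1, 2, 3, 4) are satisfied.

5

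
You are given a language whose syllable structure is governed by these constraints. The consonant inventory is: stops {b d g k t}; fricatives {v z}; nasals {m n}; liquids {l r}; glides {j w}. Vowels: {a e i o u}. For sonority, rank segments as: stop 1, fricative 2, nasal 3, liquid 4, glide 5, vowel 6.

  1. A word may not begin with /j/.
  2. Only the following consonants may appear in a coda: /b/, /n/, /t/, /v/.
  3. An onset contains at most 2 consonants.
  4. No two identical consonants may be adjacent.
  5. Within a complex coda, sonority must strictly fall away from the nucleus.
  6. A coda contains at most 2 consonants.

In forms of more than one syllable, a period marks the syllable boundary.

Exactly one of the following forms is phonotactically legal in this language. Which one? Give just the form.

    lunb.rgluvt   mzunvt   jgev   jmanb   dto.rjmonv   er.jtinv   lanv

lunb.rgluvt — violates constraint 3: syllable 2 onset /rgl/ has 3 consonants (> 2) → phonotactically illegal
mzunvt — violates constraint 6: syllable 1 coda /nvt/ has 3 consonants (> 2) → phonotactically illegal
jgev — violates constraint 1: word begins with /j/ → phonotactically illegal
jmanb — violates constraint 1: word begins with /j/ → phonotactically illegal
dto.rjmonv — violates constraint 3: syllable 2 onset /rjm/ has 3 consonants (> 2) → phonotactically illegal
er.jtinv — violates constraint 2: syllable 1 coda contains /r/, which is not a licensed coda consonant → phonotactically illegal
lanv — σ1 onset /l/, coda /nv/ (3→2 falls) ok → phonotactically legal

lanv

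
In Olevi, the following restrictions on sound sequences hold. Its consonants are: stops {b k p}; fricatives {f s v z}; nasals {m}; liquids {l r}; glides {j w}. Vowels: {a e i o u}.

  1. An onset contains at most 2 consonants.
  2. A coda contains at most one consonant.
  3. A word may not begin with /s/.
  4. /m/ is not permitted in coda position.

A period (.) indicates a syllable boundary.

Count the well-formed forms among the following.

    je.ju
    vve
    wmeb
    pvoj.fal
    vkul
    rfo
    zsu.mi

7

je.ju — σ1 onset /j/, coda /∅/ ok; σ2 onset /j/, coda /∅/ ok → well-formed
vve — σ1 onset /vv/ (2C), coda /∅/ ok → well-formed
wmeb — σ1 onset /wm/ (2C), coda /b/ ok → well-formed
pvoj.fal — σ1 onset /pv/ (2C), coda /j/ ok; σ2 onset /f/, coda /l/ ok → well-formed
vkul — σ1 onset /vk/ (2C), coda /l/ ok → well-formed
rfo — σ1 onset /rf/ (2C), coda /∅/ ok → well-formed
zsu.mi — σ1 onset /zs/ (2C), coda /∅/ ok; σ2 onset /m/, coda /∅/ ok → well-formed
Well-formed: je.ju, vve, wmeb, pvoj.fal, vkul, rfo, zsu.mi → 7.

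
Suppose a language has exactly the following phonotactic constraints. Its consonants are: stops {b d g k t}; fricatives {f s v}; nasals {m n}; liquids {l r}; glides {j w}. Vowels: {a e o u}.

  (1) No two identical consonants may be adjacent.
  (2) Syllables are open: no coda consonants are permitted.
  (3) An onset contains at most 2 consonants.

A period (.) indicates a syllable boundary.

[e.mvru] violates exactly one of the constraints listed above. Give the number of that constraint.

3

[e.mvru]: syllable 2 onset /mvr/ has 3 consonants (> 2).
This is a violation of constraint 3: "An onset contains at most 2 consonants."
The remaining constraints (1, 2) are satisfied.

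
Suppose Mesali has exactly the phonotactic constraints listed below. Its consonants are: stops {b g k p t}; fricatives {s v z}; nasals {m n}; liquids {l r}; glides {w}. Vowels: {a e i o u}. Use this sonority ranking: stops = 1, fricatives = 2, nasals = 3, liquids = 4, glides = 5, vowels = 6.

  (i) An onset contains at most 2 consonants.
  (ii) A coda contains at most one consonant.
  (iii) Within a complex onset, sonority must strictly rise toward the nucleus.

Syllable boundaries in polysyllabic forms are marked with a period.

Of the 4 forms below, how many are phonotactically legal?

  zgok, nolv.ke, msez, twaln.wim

0

zgok — violates constraint (iii): syllable 1 onset /zg/: /z/ (fricative, 2) → /g/ (stop, 1) does not rise → phonotactically illegal
nolv.ke — violates constraint (ii): syllable 1 coda /lv/ has 2 consonants (> 1) → phonotactically illegal
msez — violates constraint (iii): syllable 1 onset /ms/: /m/ (nasal, 3) → /s/ (fricative, 2) does not rise → phonotactically illegal
twaln.wim — violates constraint (ii): syllable 1 coda /ln/ has 2 consonants (> 1) → phonotactically illegal
No form is phonotactically legal → 0.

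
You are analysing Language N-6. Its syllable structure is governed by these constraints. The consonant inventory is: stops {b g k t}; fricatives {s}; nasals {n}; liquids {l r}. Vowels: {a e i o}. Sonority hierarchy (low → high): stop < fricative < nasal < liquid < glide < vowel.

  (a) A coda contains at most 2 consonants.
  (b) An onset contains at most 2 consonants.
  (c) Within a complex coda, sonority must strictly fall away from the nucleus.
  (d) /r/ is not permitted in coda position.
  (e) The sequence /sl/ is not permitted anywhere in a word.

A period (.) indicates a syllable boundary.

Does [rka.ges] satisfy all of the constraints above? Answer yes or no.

[rka.ges] — σ1 onset /rk/ (2C), coda /∅/ ok; σ2 onset /g/, coda /s/ ok → licit

yes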